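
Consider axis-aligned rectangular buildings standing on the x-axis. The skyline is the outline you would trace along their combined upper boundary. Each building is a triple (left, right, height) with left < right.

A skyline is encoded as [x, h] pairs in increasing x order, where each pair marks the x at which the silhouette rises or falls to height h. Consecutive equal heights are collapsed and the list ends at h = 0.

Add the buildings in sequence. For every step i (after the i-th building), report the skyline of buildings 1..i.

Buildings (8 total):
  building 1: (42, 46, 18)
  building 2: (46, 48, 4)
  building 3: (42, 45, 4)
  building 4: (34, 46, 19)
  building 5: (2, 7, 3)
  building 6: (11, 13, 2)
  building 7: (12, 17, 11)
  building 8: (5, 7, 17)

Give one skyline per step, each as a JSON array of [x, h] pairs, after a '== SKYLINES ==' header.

== SKYLINES ==
[[42,18],[46,0]]
[[42,18],[46,4],[48,0]]
[[42,18],[46,4],[48,0]]
[[34,19],[46,4],[48,0]]
[[2,3],[7,0],[34,19],[46,4],[48,0]]
[[2,3],[7,0],[11,2],[13,0],[34,19],[46,4],[48,0]]
[[2,3],[7,0],[11,2],[12,11],[17,0],[34,19],[46,4],[48,0]]
[[2,3],[5,17],[7,0],[11,2],[12,11],[17,0],[34,19],[46,4],[48,0]]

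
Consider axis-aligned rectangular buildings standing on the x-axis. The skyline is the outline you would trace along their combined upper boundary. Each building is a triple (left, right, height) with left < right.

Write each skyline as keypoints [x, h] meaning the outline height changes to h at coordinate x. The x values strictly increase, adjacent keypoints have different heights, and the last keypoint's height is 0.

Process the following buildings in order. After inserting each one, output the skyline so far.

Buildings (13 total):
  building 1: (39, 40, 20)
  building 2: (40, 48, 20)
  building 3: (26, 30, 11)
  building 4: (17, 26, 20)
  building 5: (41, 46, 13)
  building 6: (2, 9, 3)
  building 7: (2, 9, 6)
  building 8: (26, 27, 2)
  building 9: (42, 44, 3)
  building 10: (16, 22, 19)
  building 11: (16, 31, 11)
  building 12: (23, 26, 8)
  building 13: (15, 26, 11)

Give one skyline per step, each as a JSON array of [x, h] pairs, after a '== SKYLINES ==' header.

== SKYLINES ==
[[39,20],[40,0]]
[[39,20],[48,0]]
[[26,11],[30,0],[39,20],[48,0]]
[[17,20],[26,11],[30,0],[39,20],[48,0]]
[[17,20],[26,11],[30,0],[39,20],[48,0]]
[[2,3],[9,0],[17,20],[26,11],[30,0],[39,20],[48,0]]
[[2,6],[9,0],[17,20],[26,11],[30,0],[39,20],[48,0]]
[[2,6],[9,0],[17,20],[26,11],[30,0],[39,20],[48,0]]
[[2,6],[9,0],[17,20],[26,11],[30,0],[39,20],[48,0]]
[[2,6],[9,0],[16,19],[17,20],[26,11],[30,0],[39,20],[48,0]]
[[2,6],[9,0],[16,19],[17,20],[26,11],[31,0],[39,20],[48,0]]
[[2,6],[9,0],[16,19],[17,20],[26,11],[31,0],[39,20],[48,0]]
[[2,6],[9,0],[15,11],[16,19],[17,20],[26,11],[31,0],[39,20],[48,0]]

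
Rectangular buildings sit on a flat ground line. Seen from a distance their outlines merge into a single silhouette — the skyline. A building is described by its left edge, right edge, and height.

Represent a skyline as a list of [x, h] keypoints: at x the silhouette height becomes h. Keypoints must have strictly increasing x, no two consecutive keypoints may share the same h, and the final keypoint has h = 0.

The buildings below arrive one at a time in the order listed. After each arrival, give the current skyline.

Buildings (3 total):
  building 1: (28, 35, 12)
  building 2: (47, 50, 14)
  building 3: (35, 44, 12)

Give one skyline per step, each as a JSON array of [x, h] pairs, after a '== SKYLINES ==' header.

== SKYLINES ==
[[28,12],[35,0]]
[[28,12],[35,0],[47,14],[50,0]]
[[28,12],[44,0],[47,14],[50,0]]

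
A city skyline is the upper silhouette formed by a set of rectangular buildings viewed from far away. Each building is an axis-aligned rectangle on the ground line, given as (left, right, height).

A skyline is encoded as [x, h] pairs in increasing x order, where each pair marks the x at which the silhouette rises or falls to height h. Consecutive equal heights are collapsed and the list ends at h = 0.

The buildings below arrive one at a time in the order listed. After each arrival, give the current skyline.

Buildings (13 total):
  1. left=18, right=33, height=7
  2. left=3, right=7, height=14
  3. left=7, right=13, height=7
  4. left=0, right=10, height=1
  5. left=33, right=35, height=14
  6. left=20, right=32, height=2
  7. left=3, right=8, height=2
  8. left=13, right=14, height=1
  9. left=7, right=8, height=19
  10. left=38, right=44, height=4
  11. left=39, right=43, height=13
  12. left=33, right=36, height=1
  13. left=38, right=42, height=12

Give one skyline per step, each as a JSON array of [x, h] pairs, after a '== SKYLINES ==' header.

== SKYLINES ==
[[18,7],[33,0]]
[[3,14],[7,0],[18,7],[33,0]]
[[3,14],[7,7],[13,0],[18,7],[33,0]]
[[0,1],[3,14],[7,7],[13,0],[18,7],[33,0]]
[[0,1],[3,14],[7,7],[13,0],[18,7],[33,14],[35,0]]
[[0,1],[3,14],[7,7],[13,0],[18,7],[33,14],[35,0]]
[[0,1],[3,14],[7,7],[13,0],[18,7],[33,14],[35,0]]
[[0,1],[3,14],[7,7],[13,1],[14,0],[18,7],[33,14],[35,0]]
[[0,1],[3,14],[7,19],[8,7],[13,1],[14,0],[18,7],[33,14],[35,0]]
[[0,1],[3,14],[7,19],[8,7],[13,1],[14,0],[18,7],[33,14],[35,0],[38,4],[44,0]]
[[0,1],[3,14],[7,19],[8,7],[13,1],[14,0],[18,7],[33,14],[35,0],[38,4],[39,13],[43,4],[44,0]]
[[0,1],[3,14],[7,19],[8,7],[13,1],[14,0],[18,7],[33,14],[35,1],[36,0],[38,4],[39,13],[43,4],[44,0]]
[[0,1],[3,14],[7,19],[8,7],[13,1],[14,0],[18,7],[33,14],[35,1],[36,0],[38,12],[39,13],[43,4],[44,0]]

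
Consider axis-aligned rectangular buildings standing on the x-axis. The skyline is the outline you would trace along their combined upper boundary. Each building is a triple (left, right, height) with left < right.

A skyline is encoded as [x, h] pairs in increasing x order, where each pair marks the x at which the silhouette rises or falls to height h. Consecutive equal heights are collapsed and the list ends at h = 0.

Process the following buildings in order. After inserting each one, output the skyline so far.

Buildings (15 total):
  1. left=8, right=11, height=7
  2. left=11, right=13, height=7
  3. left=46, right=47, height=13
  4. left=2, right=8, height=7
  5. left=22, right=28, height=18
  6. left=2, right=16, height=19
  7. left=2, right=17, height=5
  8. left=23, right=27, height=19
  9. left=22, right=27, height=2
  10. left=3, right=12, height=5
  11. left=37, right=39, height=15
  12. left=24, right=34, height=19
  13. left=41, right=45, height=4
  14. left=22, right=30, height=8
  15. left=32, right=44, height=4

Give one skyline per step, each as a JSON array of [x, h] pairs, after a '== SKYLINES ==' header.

== SKYLINES ==
[[8,7],[11,0]]
[[8,7],[13,0]]
[[8,7],[13,0],[46,13],[47,0]]
[[2,7],[13,0],[46,13],[47,0]]
[[2,7],[13,0],[22,18],[28,0],[46,13],[47,0]]
[[2,19],[16,0],[22,18],[28,0],[46,13],[47,0]]
[[2,19],[16,5],[17,0],[22,18],[28,0],[46,13],[47,0]]
[[2,19],[16,5],[17,0],[22,18],[23,19],[27,18],[28,0],[46,13],[47,0]]
[[2,19],[16,5],[17,0],[22,18],[23,19],[27,18],[28,0],[46,13],[47,0]]
[[2,19],[16,5],[17,0],[22,18],[23,19],[27,18],[28,0],[46,13],[47,0]]
[[2,19],[16,5],[17,0],[22,18],[23,19],[27,18],[28,0],[37,15],[39,0],[46,13],[47,0]]
[[2,19],[16,5],[17,0],[22,18],[23,19],[34,0],[37,15],[39,0],[46,13],[47,0]]
[[2,19],[16,5],[17,0],[22,18],[23,19],[34,0],[37,15],[39,0],[41,4],[45,0],[46,13],[47,0]]
[[2,19],[16,5],[17,0],[22,18],[23,19],[34,0],[37,15],[39,0],[41,4],[45,0],[46,13],[47,0]]
[[2,19],[16,5],[17,0],[22,18],[23,19],[34,4],[37,15],[39,4],[45,0],[46,13],[47,0]]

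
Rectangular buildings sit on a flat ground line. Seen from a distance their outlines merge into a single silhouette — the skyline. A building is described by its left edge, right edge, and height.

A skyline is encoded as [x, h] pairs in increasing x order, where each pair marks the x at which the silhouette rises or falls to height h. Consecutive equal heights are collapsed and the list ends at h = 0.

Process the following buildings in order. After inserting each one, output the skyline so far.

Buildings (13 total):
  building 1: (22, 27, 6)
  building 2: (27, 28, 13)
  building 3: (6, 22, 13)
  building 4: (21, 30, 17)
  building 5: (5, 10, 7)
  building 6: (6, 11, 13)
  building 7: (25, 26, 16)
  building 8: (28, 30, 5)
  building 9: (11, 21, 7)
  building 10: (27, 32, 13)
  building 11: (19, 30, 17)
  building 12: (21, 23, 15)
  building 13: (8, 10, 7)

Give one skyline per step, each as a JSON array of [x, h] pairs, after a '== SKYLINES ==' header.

== SKYLINES ==
[[22,6],[27,0]]
[[22,6],[27,13],[28,0]]
[[6,13],[22,6],[27,13],[28,0]]
[[6,13],[21,17],[30,0]]
[[5,7],[6,13],[21,17],[30,0]]
[[5,7],[6,13],[21,17],[30,0]]
[[5,7],[6,13],[21,17],[30,0]]
[[5,7],[6,13],[21,17],[30,0]]
[[5,7],[6,13],[21,17],[30,0]]
[[5,7],[6,13],[21,17],[30,13],[32,0]]
[[5,7],[6,13],[19,17],[30,13],[32,0]]
[[5,7],[6,13],[19,17],[30,13],[32,0]]
[[5,7],[6,13],[19,17],[30,13],[32,0]]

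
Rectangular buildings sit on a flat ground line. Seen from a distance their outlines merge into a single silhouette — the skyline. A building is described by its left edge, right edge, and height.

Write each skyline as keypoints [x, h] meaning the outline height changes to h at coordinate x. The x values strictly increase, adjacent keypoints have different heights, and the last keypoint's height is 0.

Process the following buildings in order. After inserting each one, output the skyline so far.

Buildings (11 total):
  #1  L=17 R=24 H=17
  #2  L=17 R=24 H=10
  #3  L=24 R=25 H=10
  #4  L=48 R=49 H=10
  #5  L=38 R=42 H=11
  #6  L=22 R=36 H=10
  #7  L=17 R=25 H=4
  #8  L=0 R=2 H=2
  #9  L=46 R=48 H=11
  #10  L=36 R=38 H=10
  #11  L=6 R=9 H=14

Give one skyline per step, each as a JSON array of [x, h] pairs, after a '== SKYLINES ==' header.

== SKYLINES ==
[[17,17],[24,0]]
[[17,17],[24,0]]
[[17,17],[24,10],[25,0]]
[[17,17],[24,10],[25,0],[48,10],[49,0]]
[[17,17],[24,10],[25,0],[38,11],[42,0],[48,10],[49,0]]
[[17,17],[24,10],[36,0],[38,11],[42,0],[48,10],[49,0]]
[[17,17],[24,10],[36,0],[38,11],[42,0],[48,10],[49,0]]
[[0,2],[2,0],[17,17],[24,10],[36,0],[38,11],[42,0],[48,10],[49,0]]
[[0,2],[2,0],[17,17],[24,10],[36,0],[38,11],[42,0],[46,11],[48,10],[49,0]]
[[0,2],[2,0],[17,17],[24,10],[38,11],[42,0],[46,11],[48,10],[49,0]]
[[0,2],[2,0],[6,14],[9,0],[17,17],[24,10],[38,11],[42,0],[46,11],[48,10],[49,0]]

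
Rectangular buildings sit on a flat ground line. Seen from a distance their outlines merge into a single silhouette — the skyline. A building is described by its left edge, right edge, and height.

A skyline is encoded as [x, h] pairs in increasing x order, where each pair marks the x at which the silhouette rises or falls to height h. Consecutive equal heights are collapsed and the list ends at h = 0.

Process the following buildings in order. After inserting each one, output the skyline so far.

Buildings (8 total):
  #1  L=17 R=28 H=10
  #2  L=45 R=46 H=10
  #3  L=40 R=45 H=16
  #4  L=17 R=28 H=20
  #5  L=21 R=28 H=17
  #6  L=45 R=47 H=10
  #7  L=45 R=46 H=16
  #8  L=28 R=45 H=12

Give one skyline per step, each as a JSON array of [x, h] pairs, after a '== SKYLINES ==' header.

== SKYLINES ==
[[17,10],[28,0]]
[[17,10],[28,0],[45,10],[46,0]]
[[17,10],[28,0],[40,16],[45,10],[46,0]]
[[17,20],[28,0],[40,16],[45,10],[46,0]]
[[17,20],[28,0],[40,16],[45,10],[46,0]]
[[17,20],[28,0],[40,16],[45,10],[47,0]]
[[17,20],[28,0],[40,16],[46,10],[47,0]]
[[17,20],[28,12],[40,16],[46,10],[47,0]]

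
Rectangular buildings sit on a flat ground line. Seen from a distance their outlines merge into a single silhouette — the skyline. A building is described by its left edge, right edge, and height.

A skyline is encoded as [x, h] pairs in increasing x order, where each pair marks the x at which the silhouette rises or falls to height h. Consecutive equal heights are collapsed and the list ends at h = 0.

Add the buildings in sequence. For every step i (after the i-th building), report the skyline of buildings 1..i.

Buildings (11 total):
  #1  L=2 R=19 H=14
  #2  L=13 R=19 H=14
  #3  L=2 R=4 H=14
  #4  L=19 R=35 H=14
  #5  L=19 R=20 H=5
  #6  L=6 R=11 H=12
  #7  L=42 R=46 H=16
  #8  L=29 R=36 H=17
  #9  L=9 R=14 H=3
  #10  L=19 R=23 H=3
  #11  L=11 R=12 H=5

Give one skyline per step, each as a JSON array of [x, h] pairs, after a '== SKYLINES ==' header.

== SKYLINES ==
[[2,14],[19,0]]
[[2,14],[19,0]]
[[2,14],[19,0]]
[[2,14],[35,0]]
[[2,14],[35,0]]
[[2,14],[35,0]]
[[2,14],[35,0],[42,16],[46,0]]
[[2,14],[29,17],[36,0],[42,16],[46,0]]
[[2,14],[29,17],[36,0],[42,16],[46,0]]
[[2,14],[29,17],[36,0],[42,16],[46,0]]
[[2,14],[29,17],[36,0],[42,16],[46,0]]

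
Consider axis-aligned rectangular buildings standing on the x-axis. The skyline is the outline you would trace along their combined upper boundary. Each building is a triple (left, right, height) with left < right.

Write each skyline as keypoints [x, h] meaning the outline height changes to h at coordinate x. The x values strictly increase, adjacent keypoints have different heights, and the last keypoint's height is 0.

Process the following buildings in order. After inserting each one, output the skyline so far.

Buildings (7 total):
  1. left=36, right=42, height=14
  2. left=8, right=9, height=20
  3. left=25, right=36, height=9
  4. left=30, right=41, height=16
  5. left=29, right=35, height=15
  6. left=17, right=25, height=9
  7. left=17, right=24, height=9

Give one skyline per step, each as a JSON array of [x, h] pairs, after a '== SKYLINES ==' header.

== SKYLINES ==
[[36,14],[42,0]]
[[8,20],[9,0],[36,14],[42,0]]
[[8,20],[9,0],[25,9],[36,14],[42,0]]
[[8,20],[9,0],[25,9],[30,16],[41,14],[42,0]]
[[8,20],[9,0],[25,9],[29,15],[30,16],[41,14],[42,0]]
[[8,20],[9,0],[17,9],[29,15],[30,16],[41,14],[42,0]]
[[8,20],[9,0],[17,9],[29,15],[30,16],[41,14],[42,0]]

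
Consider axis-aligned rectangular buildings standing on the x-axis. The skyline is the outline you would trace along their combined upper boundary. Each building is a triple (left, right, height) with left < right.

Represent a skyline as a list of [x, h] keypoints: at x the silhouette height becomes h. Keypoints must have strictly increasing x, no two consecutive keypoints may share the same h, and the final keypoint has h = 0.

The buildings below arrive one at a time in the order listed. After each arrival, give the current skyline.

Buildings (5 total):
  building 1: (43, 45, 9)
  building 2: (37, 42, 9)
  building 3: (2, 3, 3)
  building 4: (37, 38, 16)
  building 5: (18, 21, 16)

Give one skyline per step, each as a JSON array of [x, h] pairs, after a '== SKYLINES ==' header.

== SKYLINES ==
[[43,9],[45,0]]
[[37,9],[42,0],[43,9],[45,0]]
[[2,3],[3,0],[37,9],[42,0],[43,9],[45,0]]
[[2,3],[3,0],[37,16],[38,9],[42,0],[43,9],[45,0]]
[[2,3],[3,0],[18,16],[21,0],[37,16],[38,9],[42,0],[43,9],[45,0]]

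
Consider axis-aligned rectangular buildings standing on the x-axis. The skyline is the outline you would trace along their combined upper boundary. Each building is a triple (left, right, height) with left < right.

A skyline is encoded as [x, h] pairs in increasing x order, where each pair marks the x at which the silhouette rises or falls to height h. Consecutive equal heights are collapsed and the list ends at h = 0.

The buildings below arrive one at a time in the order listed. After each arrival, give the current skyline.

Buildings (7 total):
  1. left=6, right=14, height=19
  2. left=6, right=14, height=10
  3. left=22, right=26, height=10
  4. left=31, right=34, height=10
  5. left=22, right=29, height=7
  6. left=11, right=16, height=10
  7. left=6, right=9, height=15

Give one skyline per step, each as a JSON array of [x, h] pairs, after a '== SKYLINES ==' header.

== SKYLINES ==
[[6,19],[14,0]]
[[6,19],[14,0]]
[[6,19],[14,0],[22,10],[26,0]]
[[6,19],[14,0],[22,10],[26,0],[31,10],[34,0]]
[[6,19],[14,0],[22,10],[26,7],[29,0],[31,10],[34,0]]
[[6,19],[14,10],[16,0],[22,10],[26,7],[29,0],[31,10],[34,0]]
[[6,19],[14,10],[16,0],[22,10],[26,7],[29,0],[31,10],[34,0]]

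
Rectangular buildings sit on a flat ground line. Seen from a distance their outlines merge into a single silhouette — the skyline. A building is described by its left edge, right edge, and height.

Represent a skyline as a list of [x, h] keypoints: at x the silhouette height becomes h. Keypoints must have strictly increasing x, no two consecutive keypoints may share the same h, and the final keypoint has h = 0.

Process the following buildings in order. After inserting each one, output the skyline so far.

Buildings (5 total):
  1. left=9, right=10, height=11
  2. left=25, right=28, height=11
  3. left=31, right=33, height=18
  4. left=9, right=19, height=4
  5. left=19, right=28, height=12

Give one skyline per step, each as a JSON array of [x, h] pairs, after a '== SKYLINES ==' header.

== SKYLINES ==
[[9,11],[10,0]]
[[9,11],[10,0],[25,11],[28,0]]
[[9,11],[10,0],[25,11],[28,0],[31,18],[33,0]]
[[9,11],[10,4],[19,0],[25,11],[28,0],[31,18],[33,0]]
[[9,11],[10,4],[19,12],[28,0],[31,18],[33,0]]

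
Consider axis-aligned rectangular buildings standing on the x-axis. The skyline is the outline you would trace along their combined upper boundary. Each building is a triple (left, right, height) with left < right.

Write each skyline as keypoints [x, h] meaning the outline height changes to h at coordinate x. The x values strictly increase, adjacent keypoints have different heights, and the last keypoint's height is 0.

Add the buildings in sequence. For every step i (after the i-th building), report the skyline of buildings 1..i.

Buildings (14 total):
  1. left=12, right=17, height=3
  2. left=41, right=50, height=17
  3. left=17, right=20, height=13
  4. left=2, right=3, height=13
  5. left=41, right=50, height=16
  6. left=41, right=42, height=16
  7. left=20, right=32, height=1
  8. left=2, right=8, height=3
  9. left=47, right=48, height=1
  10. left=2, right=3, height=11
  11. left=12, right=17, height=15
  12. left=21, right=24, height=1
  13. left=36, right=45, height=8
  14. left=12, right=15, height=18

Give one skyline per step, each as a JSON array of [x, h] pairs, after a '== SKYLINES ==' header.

== SKYLINES ==
[[12,3],[17,0]]
[[12,3],[17,0],[41,17],[50,0]]
[[12,3],[17,13],[20,0],[41,17],[50,0]]
[[2,13],[3,0],[12,3],[17,13],[20,0],[41,17],[50,0]]
[[2,13],[3,0],[12,3],[17,13],[20,0],[41,17],[50,0]]
[[2,13],[3,0],[12,3],[17,13],[20,0],[41,17],[50,0]]
[[2,13],[3,0],[12,3],[17,13],[20,1],[32,0],[41,17],[50,0]]
[[2,13],[3,3],[8,0],[12,3],[17,13],[20,1],[32,0],[41,17],[50,0]]
[[2,13],[3,3],[8,0],[12,3],[17,13],[20,1],[32,0],[41,17],[50,0]]
[[2,13],[3,3],[8,0],[12,3],[17,13],[20,1],[32,0],[41,17],[50,0]]
[[2,13],[3,3],[8,0],[12,15],[17,13],[20,1],[32,0],[41,17],[50,0]]
[[2,13],[3,3],[8,0],[12,15],[17,13],[20,1],[32,0],[41,17],[50,0]]
[[2,13],[3,3],[8,0],[12,15],[17,13],[20,1],[32,0],[36,8],[41,17],[50,0]]
[[2,13],[3,3],[8,0],[12,18],[15,15],[17,13],[20,1],[32,0],[36,8],[41,17],[50,0]]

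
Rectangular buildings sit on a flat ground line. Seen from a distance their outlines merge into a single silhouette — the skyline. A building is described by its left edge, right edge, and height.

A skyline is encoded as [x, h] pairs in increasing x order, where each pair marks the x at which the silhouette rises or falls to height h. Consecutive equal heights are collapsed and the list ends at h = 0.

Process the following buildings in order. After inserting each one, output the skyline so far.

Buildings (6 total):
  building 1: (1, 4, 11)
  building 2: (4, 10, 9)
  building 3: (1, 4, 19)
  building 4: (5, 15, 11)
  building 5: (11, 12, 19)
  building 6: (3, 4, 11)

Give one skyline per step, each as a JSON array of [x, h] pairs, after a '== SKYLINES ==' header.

== SKYLINES ==
[[1,11],[4,0]]
[[1,11],[4,9],[10,0]]
[[1,19],[4,9],[10,0]]
[[1,19],[4,9],[5,11],[15,0]]
[[1,19],[4,9],[5,11],[11,19],[12,11],[15,0]]
[[1,19],[4,9],[5,11],[11,19],[12,11],[15,0]]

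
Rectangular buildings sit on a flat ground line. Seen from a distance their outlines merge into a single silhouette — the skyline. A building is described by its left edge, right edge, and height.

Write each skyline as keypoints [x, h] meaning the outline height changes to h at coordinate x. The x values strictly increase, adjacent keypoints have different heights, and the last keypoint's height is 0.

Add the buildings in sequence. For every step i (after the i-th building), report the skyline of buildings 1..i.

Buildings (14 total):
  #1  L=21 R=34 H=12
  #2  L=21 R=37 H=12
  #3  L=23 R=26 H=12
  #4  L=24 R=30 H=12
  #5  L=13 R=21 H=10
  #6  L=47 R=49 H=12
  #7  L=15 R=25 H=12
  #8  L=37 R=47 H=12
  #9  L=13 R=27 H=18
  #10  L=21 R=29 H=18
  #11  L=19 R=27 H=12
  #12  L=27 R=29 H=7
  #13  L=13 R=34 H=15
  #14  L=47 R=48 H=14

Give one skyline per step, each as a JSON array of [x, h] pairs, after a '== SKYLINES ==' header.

== SKYLINES ==
[[21,12],[34,0]]
[[21,12],[37,0]]
[[21,12],[37,0]]
[[21,12],[37,0]]
[[13,10],[21,12],[37,0]]
[[13,10],[21,12],[37,0],[47,12],[49,0]]
[[13,10],[15,12],[37,0],[47,12],[49,0]]
[[13,10],[15,12],[49,0]]
[[13,18],[27,12],[49,0]]
[[13,18],[29,12],[49,0]]
[[13,18],[29,12],[49,0]]
[[13,18],[29,12],[49,0]]
[[13,18],[29,15],[34,12],[49,0]]
[[13,18],[29,15],[34,12],[47,14],[48,12],[49,0]]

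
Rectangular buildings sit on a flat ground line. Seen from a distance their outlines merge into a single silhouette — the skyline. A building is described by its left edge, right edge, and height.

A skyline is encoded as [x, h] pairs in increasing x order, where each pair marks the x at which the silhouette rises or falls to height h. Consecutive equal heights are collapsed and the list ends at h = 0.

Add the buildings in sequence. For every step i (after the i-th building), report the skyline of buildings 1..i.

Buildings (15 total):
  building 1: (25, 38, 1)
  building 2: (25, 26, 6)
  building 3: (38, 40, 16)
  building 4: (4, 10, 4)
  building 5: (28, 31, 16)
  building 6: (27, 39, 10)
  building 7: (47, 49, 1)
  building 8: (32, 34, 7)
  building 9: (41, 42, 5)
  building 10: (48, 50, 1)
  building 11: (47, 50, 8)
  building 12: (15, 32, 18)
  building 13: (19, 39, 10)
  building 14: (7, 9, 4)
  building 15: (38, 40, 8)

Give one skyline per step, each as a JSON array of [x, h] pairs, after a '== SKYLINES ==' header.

== SKYLINES ==
[[25,1],[38,0]]
[[25,6],[26,1],[38,0]]
[[25,6],[26,1],[38,16],[40,0]]
[[4,4],[10,0],[25,6],[26,1],[38,16],[40,0]]
[[4,4],[10,0],[25,6],[26,1],[28,16],[31,1],[38,16],[40,0]]
[[4,4],[10,0],[25,6],[26,1],[27,10],[28,16],[31,10],[38,16],[40,0]]
[[4,4],[10,0],[25,6],[26,1],[27,10],[28,16],[31,10],[38,16],[40,0],[47,1],[49,0]]
[[4,4],[10,0],[25,6],[26,1],[27,10],[28,16],[31,10],[38,16],[40,0],[47,1],[49,0]]
[[4,4],[10,0],[25,6],[26,1],[27,10],[28,16],[31,10],[38,16],[40,0],[41,5],[42,0],[47,1],[49,0]]
[[4,4],[10,0],[25,6],[26,1],[27,10],[28,16],[31,10],[38,16],[40,0],[41,5],[42,0],[47,1],[50,0]]
[[4,4],[10,0],[25,6],[26,1],[27,10],[28,16],[31,10],[38,16],[40,0],[41,5],[42,0],[47,8],[50,0]]
[[4,4],[10,0],[15,18],[32,10],[38,16],[40,0],[41,5],[42,0],[47,8],[50,0]]
[[4,4],[10,0],[15,18],[32,10],[38,16],[40,0],[41,5],[42,0],[47,8],[50,0]]
[[4,4],[10,0],[15,18],[32,10],[38,16],[40,0],[41,5],[42,0],[47,8],[50,0]]
[[4,4],[10,0],[15,18],[32,10],[38,16],[40,0],[41,5],[42,0],[47,8],[50,0]]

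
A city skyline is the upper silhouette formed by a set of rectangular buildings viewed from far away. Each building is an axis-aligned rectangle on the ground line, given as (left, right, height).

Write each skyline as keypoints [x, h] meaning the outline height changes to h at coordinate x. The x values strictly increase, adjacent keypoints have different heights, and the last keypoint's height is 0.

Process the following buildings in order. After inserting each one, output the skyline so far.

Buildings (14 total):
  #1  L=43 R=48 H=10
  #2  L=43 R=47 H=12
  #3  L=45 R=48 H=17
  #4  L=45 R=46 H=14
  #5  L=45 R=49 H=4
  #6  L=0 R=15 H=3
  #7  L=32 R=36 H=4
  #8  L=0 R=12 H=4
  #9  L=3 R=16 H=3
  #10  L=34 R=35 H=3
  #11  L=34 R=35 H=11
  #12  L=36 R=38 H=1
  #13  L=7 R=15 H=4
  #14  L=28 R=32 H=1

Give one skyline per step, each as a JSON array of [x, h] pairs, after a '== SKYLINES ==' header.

== SKYLINES ==
[[43,10],[48,0]]
[[43,12],[47,10],[48,0]]
[[43,12],[45,17],[48,0]]
[[43,12],[45,17],[48,0]]
[[43,12],[45,17],[48,4],[49,0]]
[[0,3],[15,0],[43,12],[45,17],[48,4],[49,0]]
[[0,3],[15,0],[32,4],[36,0],[43,12],[45,17],[48,4],[49,0]]
[[0,4],[12,3],[15,0],[32,4],[36,0],[43,12],[45,17],[48,4],[49,0]]
[[0,4],[12,3],[16,0],[32,4],[36,0],[43,12],[45,17],[48,4],[49,0]]
[[0,4],[12,3],[16,0],[32,4],[36,0],[43,12],[45,17],[48,4],[49,0]]
[[0,4],[12,3],[16,0],[32,4],[34,11],[35,4],[36,0],[43,12],[45,17],[48,4],[49,0]]
[[0,4],[12,3],[16,0],[32,4],[34,11],[35,4],[36,1],[38,0],[43,12],[45,17],[48,4],[49,0]]
[[0,4],[15,3],[16,0],[32,4],[34,11],[35,4],[36,1],[38,0],[43,12],[45,17],[48,4],[49,0]]
[[0,4],[15,3],[16,0],[28,1],[32,4],[34,11],[35,4],[36,1],[38,0],[43,12],[45,17],[48,4],[49,0]]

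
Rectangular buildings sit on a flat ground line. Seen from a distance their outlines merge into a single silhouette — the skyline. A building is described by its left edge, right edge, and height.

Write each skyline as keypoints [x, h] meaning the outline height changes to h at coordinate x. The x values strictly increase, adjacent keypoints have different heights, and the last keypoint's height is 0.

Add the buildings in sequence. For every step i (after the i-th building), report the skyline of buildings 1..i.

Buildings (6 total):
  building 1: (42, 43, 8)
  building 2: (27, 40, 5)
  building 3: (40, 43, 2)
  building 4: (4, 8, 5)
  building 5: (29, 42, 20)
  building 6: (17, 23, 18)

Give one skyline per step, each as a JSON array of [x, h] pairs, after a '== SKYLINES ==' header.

== SKYLINES ==
[[42,8],[43,0]]
[[27,5],[40,0],[42,8],[43,0]]
[[27,5],[40,2],[42,8],[43,0]]
[[4,5],[8,0],[27,5],[40,2],[42,8],[43,0]]
[[4,5],[8,0],[27,5],[29,20],[42,8],[43,0]]
[[4,5],[8,0],[17,18],[23,0],[27,5],[29,20],[42,8],[43,0]]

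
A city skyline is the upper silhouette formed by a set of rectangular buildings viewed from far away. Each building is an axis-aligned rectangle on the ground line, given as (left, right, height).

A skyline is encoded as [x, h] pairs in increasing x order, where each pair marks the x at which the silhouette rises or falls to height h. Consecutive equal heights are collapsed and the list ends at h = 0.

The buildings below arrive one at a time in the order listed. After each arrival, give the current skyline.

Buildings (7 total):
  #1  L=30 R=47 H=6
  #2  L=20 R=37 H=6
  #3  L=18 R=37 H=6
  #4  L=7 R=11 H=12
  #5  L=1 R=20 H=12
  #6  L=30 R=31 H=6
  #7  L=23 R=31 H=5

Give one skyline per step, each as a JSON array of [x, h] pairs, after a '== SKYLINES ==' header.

== SKYLINES ==
[[30,6],[47,0]]
[[20,6],[47,0]]
[[18,6],[47,0]]
[[7,12],[11,0],[18,6],[47,0]]
[[1,12],[20,6],[47,0]]
[[1,12],[20,6],[47,0]]
[[1,12],[20,6],[47,0]]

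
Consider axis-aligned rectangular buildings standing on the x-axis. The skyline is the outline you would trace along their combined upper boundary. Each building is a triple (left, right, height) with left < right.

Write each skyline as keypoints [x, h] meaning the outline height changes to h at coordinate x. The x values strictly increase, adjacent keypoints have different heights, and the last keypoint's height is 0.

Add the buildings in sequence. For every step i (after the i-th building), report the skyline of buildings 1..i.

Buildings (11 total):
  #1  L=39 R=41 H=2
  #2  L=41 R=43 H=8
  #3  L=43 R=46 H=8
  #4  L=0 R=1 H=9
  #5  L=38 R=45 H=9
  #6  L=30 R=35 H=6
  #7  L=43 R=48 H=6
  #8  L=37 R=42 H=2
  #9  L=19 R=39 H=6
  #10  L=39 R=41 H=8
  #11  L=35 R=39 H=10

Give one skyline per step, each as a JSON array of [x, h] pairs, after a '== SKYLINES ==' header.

== SKYLINES ==
[[39,2],[41,0]]
[[39,2],[41,8],[43,0]]
[[39,2],[41,8],[46,0]]
[[0,9],[1,0],[39,2],[41,8],[46,0]]
[[0,9],[1,0],[38,9],[45,8],[46,0]]
[[0,9],[1,0],[30,6],[35,0],[38,9],[45,8],[46,0]]
[[0,9],[1,0],[30,6],[35,0],[38,9],[45,8],[46,6],[48,0]]
[[0,9],[1,0],[30,6],[35,0],[37,2],[38,9],[45,8],[46,6],[48,0]]
[[0,9],[1,0],[19,6],[38,9],[45,8],[46,6],[48,0]]
[[0,9],[1,0],[19,6],[38,9],[45,8],[46,6],[48,0]]
[[0,9],[1,0],[19,6],[35,10],[39,9],[45,8],[46,6],[48,0]]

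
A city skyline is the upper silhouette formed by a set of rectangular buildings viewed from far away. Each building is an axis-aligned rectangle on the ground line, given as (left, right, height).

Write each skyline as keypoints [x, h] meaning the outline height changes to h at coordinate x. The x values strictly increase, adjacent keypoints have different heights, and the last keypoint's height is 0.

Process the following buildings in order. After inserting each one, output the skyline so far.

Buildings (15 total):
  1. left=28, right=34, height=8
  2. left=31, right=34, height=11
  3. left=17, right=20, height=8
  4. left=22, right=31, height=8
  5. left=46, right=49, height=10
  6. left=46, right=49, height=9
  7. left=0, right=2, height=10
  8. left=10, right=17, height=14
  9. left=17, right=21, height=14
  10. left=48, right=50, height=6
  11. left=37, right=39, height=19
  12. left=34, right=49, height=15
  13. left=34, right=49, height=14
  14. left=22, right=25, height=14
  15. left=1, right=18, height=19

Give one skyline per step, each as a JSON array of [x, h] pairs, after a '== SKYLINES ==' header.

== SKYLINES ==
[[28,8],[34,0]]
[[28,8],[31,11],[34,0]]
[[17,8],[20,0],[28,8],[31,11],[34,0]]
[[17,8],[20,0],[22,8],[31,11],[34,0]]
[[17,8],[20,0],[22,8],[31,11],[34,0],[46,10],[49,0]]
[[17,8],[20,0],[22,8],[31,11],[34,0],[46,10],[49,0]]
[[0,10],[2,0],[17,8],[20,0],[22,8],[31,11],[34,0],[46,10],[49,0]]
[[0,10],[2,0],[10,14],[17,8],[20,0],[22,8],[31,11],[34,0],[46,10],[49,0]]
[[0,10],[2,0],[10,14],[21,0],[22,8],[31,11],[34,0],[46,10],[49,0]]
[[0,10],[2,0],[10,14],[21,0],[22,8],[31,11],[34,0],[46,10],[49,6],[50,0]]
[[0,10],[2,0],[10,14],[21,0],[22,8],[31,11],[34,0],[37,19],[39,0],[46,10],[49,6],[50,0]]
[[0,10],[2,0],[10,14],[21,0],[22,8],[31,11],[34,15],[37,19],[39,15],[49,6],[50,0]]
[[0,10],[2,0],[10,14],[21,0],[22,8],[31,11],[34,15],[37,19],[39,15],[49,6],[50,0]]
[[0,10],[2,0],[10,14],[21,0],[22,14],[25,8],[31,11],[34,15],[37,19],[39,15],[49,6],[50,0]]
[[0,10],[1,19],[18,14],[21,0],[22,14],[25,8],[31,11],[34,15],[37,19],[39,15],[49,6],[50,0]]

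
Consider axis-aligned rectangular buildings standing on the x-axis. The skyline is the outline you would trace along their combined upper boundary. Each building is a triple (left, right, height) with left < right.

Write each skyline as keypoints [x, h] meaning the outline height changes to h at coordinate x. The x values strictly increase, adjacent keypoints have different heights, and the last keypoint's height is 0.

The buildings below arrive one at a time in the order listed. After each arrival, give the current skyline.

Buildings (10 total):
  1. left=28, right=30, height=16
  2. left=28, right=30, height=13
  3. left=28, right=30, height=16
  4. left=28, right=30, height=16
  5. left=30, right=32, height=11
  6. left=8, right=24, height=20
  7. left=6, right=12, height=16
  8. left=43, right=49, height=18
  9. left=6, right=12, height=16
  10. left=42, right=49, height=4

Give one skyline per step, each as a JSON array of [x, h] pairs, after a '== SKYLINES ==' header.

== SKYLINES ==
[[28,16],[30,0]]
[[28,16],[30,0]]
[[28,16],[30,0]]
[[28,16],[30,0]]
[[28,16],[30,11],[32,0]]
[[8,20],[24,0],[28,16],[30,11],[32,0]]
[[6,16],[8,20],[24,0],[28,16],[30,11],[32,0]]
[[6,16],[8,20],[24,0],[28,16],[30,11],[32,0],[43,18],[49,0]]
[[6,16],[8,20],[24,0],[28,16],[30,11],[32,0],[43,18],[49,0]]
[[6,16],[8,20],[24,0],[28,16],[30,11],[32,0],[42,4],[43,18],[49,0]]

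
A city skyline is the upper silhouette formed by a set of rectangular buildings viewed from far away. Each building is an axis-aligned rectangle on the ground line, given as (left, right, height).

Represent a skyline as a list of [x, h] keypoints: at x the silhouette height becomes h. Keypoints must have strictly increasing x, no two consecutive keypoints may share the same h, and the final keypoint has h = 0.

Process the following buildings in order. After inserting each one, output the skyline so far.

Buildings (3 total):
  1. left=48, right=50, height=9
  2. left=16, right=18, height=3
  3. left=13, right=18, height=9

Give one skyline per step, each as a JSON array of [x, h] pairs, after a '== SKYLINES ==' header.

== SKYLINES ==
[[48,9],[50,0]]
[[16,3],[18,0],[48,9],[50,0]]
[[13,9],[18,0],[48,9],[50,0]]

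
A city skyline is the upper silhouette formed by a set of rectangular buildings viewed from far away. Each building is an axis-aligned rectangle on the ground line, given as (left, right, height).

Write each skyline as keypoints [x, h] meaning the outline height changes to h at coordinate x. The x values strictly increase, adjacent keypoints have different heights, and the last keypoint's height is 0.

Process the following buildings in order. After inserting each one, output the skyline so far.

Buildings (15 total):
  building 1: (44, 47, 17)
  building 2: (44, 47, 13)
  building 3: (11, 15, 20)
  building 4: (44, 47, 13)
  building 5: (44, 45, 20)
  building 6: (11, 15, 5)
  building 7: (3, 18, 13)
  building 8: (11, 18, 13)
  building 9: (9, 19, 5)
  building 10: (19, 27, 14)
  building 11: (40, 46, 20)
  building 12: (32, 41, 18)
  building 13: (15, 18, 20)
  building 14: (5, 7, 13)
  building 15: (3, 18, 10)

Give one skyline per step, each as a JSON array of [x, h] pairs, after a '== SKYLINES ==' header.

== SKYLINES ==
[[44,17],[47,0]]
[[44,17],[47,0]]
[[11,20],[15,0],[44,17],[47,0]]
[[11,20],[15,0],[44,17],[47,0]]
[[11,20],[15,0],[44,20],[45,17],[47,0]]
[[11,20],[15,0],[44,20],[45,17],[47,0]]
[[3,13],[11,20],[15,13],[18,0],[44,20],[45,17],[47,0]]
[[3,13],[11,20],[15,13],[18,0],[44,20],[45,17],[47,0]]
[[3,13],[11,20],[15,13],[18,5],[19,0],[44,20],[45,17],[47,0]]
[[3,13],[11,20],[15,13],[18,5],[19,14],[27,0],[44,20],[45,17],[47,0]]
[[3,13],[11,20],[15,13],[18,5],[19,14],[27,0],[40,20],[46,17],[47,0]]
[[3,13],[11,20],[15,13],[18,5],[19,14],[27,0],[32,18],[40,20],[46,17],[47,0]]
[[3,13],[11,20],[18,5],[19,14],[27,0],[32,18],[40,20],[46,17],[47,0]]
[[3,13],[11,20],[18,5],[19,14],[27,0],[32,18],[40,20],[46,17],[47,0]]
[[3,13],[11,20],[18,5],[19,14],[27,0],[32,18],[40,20],[46,17],[47,0]]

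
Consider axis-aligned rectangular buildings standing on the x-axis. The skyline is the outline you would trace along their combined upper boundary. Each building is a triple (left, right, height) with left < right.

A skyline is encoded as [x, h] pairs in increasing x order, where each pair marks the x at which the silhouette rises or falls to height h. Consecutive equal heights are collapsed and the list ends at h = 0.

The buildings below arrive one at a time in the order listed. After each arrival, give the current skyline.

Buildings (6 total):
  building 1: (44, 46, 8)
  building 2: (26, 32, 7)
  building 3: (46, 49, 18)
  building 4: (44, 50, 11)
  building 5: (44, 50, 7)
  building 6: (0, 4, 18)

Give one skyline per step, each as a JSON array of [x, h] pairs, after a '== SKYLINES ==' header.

== SKYLINES ==
[[44,8],[46,0]]
[[26,7],[32,0],[44,8],[46,0]]
[[26,7],[32,0],[44,8],[46,18],[49,0]]
[[26,7],[32,0],[44,11],[46,18],[49,11],[50,0]]
[[26,7],[32,0],[44,11],[46,18],[49,11],[50,0]]
[[0,18],[4,0],[26,7],[32,0],[44,11],[46,18],[49,11],[50,0]]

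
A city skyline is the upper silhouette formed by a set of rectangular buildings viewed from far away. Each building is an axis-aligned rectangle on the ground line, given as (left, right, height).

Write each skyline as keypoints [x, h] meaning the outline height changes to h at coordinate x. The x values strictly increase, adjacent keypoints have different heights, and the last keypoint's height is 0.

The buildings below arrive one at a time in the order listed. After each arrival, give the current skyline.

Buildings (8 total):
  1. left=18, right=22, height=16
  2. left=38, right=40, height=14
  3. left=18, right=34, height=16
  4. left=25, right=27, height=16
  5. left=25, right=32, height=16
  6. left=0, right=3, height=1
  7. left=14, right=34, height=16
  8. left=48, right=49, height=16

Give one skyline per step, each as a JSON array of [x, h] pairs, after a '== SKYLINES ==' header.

== SKYLINES ==
[[18,16],[22,0]]
[[18,16],[22,0],[38,14],[40,0]]
[[18,16],[34,0],[38,14],[40,0]]
[[18,16],[34,0],[38,14],[40,0]]
[[18,16],[34,0],[38,14],[40,0]]
[[0,1],[3,0],[18,16],[34,0],[38,14],[40,0]]
[[0,1],[3,0],[14,16],[34,0],[38,14],[40,0]]
[[0,1],[3,0],[14,16],[34,0],[38,14],[40,0],[48,16],[49,0]]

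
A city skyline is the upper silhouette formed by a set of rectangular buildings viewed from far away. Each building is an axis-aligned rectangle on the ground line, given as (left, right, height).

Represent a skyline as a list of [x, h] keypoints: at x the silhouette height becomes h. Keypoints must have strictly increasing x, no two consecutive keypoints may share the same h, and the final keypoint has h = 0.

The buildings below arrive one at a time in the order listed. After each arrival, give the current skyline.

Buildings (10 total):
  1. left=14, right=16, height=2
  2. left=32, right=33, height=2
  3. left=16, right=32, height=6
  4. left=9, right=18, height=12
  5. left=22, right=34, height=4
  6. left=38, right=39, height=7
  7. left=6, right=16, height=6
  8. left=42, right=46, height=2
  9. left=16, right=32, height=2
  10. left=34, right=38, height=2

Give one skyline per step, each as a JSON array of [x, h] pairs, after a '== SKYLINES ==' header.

== SKYLINES ==
[[14,2],[16,0]]
[[14,2],[16,0],[32,2],[33,0]]
[[14,2],[16,6],[32,2],[33,0]]
[[9,12],[18,6],[32,2],[33,0]]
[[9,12],[18,6],[32,4],[34,0]]
[[9,12],[18,6],[32,4],[34,0],[38,7],[39,0]]
[[6,6],[9,12],[18,6],[32,4],[34,0],[38,7],[39,0]]
[[6,6],[9,12],[18,6],[32,4],[34,0],[38,7],[39,0],[42,2],[46,0]]
[[6,6],[9,12],[18,6],[32,4],[34,0],[38,7],[39,0],[42,2],[46,0]]
[[6,6],[9,12],[18,6],[32,4],[34,2],[38,7],[39,0],[42,2],[46,0]]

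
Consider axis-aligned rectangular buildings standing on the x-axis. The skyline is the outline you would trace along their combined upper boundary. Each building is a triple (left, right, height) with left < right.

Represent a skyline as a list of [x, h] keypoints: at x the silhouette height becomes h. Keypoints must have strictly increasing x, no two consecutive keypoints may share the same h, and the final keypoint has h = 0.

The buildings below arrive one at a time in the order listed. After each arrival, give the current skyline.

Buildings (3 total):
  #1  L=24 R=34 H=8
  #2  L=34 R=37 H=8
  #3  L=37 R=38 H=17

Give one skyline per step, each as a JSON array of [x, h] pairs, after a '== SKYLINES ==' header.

== SKYLINES ==
[[24,8],[34,0]]
[[24,8],[37,0]]
[[24,8],[37,17],[38,0]]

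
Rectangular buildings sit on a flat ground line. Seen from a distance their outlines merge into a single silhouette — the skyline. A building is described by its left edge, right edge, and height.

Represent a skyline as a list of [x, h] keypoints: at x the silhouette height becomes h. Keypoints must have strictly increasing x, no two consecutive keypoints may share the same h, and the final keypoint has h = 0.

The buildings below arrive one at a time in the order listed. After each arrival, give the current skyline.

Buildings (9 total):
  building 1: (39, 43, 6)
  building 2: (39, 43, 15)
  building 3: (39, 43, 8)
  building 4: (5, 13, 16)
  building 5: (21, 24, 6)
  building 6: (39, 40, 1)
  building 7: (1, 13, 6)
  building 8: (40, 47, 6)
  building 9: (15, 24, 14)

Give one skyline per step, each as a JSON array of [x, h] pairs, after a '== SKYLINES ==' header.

== SKYLINES ==
[[39,6],[43,0]]
[[39,15],[43,0]]
[[39,15],[43,0]]
[[5,16],[13,0],[39,15],[43,0]]
[[5,16],[13,0],[21,6],[24,0],[39,15],[43,0]]
[[5,16],[13,0],[21,6],[24,0],[39,15],[43,0]]
[[1,6],[5,16],[13,0],[21,6],[24,0],[39,15],[43,0]]
[[1,6],[5,16],[13,0],[21,6],[24,0],[39,15],[43,6],[47,0]]
[[1,6],[5,16],[13,0],[15,14],[24,0],[39,15],[43,6],[47,0]]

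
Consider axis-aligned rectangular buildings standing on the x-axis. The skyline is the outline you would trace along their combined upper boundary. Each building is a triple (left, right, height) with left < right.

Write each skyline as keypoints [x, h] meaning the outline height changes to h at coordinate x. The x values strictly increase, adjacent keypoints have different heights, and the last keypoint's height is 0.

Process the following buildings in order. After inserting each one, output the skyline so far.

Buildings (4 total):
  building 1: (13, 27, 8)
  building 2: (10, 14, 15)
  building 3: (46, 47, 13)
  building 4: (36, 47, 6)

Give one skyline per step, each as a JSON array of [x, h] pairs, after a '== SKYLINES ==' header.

== SKYLINES ==
[[13,8],[27,0]]
[[10,15],[14,8],[27,0]]
[[10,15],[14,8],[27,0],[46,13],[47,0]]
[[10,15],[14,8],[27,0],[36,6],[46,13],[47,0]]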